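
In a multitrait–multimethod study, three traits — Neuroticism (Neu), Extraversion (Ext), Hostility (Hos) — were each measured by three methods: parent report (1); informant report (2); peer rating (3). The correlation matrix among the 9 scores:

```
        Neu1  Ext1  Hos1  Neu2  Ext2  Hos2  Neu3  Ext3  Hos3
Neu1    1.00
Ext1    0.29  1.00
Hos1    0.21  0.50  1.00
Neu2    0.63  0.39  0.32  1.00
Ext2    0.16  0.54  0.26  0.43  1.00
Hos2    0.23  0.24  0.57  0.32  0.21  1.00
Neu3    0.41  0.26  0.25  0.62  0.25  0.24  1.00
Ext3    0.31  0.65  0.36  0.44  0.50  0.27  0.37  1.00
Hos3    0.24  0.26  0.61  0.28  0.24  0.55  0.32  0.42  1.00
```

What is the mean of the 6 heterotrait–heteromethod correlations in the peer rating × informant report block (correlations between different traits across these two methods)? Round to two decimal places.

0.29

HTHM values (method 3 × method 2): 0.25, 0.24, 0.44, 0.27, 0.28, 0.24; mean = 1.72/6 = 0.29.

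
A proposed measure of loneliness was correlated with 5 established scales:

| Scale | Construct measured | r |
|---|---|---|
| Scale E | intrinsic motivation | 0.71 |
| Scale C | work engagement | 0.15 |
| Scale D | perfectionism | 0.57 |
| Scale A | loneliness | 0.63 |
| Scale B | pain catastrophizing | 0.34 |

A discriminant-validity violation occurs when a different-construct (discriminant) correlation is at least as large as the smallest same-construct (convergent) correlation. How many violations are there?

Convergent (same construct = loneliness): Scale A.
Smallest convergent = 0.63. Discriminant values: 0.71, 0.15, 0.57, 0.34; count ≥ 0.63 → 1.

1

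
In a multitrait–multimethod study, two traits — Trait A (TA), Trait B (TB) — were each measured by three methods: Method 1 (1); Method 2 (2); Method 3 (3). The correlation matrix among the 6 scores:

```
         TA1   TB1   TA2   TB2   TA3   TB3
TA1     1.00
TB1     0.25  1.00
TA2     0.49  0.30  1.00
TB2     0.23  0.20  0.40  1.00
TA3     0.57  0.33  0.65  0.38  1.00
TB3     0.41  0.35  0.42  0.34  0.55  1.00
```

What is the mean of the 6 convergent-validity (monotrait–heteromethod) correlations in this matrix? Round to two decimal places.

0.43

Convergent values: 0.49, 0.57, 0.65, 0.20, 0.35, 0.34; mean = 2.60/6 = 0.43.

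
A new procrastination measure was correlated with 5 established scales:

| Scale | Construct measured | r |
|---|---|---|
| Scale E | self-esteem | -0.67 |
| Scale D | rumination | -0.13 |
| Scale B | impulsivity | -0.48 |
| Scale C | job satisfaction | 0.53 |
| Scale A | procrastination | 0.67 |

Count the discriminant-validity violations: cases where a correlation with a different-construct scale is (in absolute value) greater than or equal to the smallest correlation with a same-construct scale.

1

Convergent (same construct = procrastination): Scale A.
Smallest convergent = 0.67. Discriminant |r|: 0.67, 0.13, 0.48, 0.53; count ≥ 0.67 → 1.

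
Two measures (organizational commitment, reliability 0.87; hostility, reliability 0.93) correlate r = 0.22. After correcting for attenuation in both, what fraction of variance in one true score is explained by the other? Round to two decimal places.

Disattenuated r = 0.22 / √(0.87 × 0.93) = 0.22 / 0.8995 = 0.2446.
Shared true-score variance = 0.2446² = 0.0598 ≈ 0.06.

0.06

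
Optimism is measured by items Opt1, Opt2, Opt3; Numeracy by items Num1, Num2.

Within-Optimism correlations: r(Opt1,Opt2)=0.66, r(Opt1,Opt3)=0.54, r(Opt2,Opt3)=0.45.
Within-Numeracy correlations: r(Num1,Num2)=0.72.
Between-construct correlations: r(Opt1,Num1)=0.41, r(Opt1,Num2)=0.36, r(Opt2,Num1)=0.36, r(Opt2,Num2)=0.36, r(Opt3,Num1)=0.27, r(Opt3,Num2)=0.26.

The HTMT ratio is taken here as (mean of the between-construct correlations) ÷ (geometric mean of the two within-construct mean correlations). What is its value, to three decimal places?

0.535

Mean heterotrait r = 2.02/6 = 0.3367.
Mean within-Opt = 1.65/3 = 0.5500; mean within-Num = 0.72/1 = 0.7200.
Geometric mean = √(0.5500 × 0.7200) = 0.6293.
HTMT = 0.3367 / 0.6293 = 0.535.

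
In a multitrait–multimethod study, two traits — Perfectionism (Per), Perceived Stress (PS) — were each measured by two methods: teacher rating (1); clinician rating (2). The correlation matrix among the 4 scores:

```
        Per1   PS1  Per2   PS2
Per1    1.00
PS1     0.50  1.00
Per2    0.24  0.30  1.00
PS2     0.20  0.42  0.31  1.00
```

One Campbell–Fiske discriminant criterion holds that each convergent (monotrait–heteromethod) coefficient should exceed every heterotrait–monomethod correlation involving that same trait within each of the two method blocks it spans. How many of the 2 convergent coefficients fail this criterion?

Convergent coefficients and their comparison sets:
Per (methods 1·2): 0.24 vs {0.50, 0.31} → fail.
PS (methods 1·2): 0.42 vs {0.50, 0.31} → fail.
2 of 2 fail.

2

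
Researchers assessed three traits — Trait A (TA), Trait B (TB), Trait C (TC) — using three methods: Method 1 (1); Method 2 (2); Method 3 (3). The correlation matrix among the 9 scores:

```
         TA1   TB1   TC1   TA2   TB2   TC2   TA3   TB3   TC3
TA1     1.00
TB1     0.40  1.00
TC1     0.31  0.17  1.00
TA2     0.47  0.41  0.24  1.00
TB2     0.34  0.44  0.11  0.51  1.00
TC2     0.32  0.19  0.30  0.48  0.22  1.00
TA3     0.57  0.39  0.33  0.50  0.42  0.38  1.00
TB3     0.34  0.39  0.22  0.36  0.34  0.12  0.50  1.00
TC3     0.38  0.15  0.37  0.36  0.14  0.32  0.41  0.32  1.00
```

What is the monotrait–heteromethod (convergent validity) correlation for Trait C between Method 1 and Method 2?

0.30

Same trait (TC), different methods: r(TC1, TC2) = 0.30.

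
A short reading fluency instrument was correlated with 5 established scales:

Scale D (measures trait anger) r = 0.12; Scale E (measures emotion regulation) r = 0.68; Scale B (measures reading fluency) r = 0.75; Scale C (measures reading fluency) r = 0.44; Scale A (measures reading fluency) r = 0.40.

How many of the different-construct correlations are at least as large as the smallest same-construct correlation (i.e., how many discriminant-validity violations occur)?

1

Convergent (same construct = reading fluency): Scale B, Scale C, Scale A.
Smallest convergent = 0.40. Discriminant values: 0.12, 0.68; count ≥ 0.40 → 1.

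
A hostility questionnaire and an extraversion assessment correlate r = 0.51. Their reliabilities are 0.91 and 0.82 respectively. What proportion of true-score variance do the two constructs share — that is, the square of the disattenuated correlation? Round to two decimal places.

0.35

Disattenuated r = 0.51 / √(0.91 × 0.82) = 0.51 / 0.8638 = 0.5904.
Shared true-score variance = 0.5904² = 0.3486 ≈ 0.35.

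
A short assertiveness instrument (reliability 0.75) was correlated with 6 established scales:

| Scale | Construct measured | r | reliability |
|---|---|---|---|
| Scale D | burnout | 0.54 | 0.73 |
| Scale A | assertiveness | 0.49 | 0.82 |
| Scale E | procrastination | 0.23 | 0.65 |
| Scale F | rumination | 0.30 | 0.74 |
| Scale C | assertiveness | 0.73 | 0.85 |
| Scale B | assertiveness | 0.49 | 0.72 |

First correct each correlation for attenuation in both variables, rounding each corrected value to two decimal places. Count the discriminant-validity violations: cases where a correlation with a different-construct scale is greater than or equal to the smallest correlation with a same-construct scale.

1

Disattenuated r (r / √(r_scale · r_new)):
  Scale D (disc): 0.54 / √(0.73·0.75) = 0.73
  Scale A (conv): 0.49 / √(0.82·0.75) = 0.62
  Scale E (disc): 0.23 / √(0.65·0.75) = 0.33
  Scale F (disc): 0.30 / √(0.74·0.75) = 0.40
  Scale C (conv): 0.73 / √(0.85·0.75) = 0.91
  Scale B (conv): 0.49 / √(0.72·0.75) = 0.67
Smallest convergent = 0.62. Discriminant values: 0.73, 0.33, 0.40; count ≥ 0.62 → 1.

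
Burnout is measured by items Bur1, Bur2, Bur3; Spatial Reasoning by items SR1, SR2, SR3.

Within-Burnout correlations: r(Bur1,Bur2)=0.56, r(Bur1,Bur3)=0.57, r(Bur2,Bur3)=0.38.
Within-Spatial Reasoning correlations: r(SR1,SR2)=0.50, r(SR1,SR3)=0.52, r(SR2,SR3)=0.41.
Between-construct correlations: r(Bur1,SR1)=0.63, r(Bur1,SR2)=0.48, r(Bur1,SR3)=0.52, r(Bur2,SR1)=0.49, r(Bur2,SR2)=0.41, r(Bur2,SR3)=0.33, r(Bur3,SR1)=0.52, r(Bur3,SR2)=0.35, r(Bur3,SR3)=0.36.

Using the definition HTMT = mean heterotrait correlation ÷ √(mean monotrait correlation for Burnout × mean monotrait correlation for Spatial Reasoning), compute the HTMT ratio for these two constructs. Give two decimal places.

Between-construct mean = 4.09/9 = 0.4544.
Mean within-Bur = 1.51/3 = 0.5033; mean within-SR = 1.43/3 = 0.4767.
Geometric mean = √(0.5033 × 0.4767) = 0.4898.
HTMT = 0.4544 / 0.4898 = 0.93.

0.93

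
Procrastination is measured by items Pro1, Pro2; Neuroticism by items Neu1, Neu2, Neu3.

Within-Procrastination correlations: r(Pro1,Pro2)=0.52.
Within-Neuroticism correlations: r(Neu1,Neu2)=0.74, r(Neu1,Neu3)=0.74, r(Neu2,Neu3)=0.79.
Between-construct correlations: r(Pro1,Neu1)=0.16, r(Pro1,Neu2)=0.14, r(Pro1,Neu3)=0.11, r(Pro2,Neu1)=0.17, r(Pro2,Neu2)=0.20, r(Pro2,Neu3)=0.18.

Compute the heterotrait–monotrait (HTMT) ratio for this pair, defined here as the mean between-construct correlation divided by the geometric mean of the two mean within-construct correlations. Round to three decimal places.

0.255

Mean heterotrait r = 0.96/6 = 0.1600.
Mean within-Pro = 0.52/1 = 0.5200; mean within-Neu = 2.27/3 = 0.7567.
Geometric mean = √(0.5200 × 0.7567) = 0.6273.
HTMT = 0.1600 / 0.6273 = 0.255.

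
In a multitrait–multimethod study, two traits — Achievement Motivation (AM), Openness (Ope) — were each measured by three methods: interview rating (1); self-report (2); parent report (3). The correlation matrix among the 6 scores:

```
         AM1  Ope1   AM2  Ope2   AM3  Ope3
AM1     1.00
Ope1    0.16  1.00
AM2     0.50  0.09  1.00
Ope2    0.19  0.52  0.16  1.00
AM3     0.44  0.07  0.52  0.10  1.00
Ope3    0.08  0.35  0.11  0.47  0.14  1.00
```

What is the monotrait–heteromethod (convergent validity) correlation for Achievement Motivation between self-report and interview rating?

0.50

Same trait (AM), different methods: r(AM2, AM1) = 0.50.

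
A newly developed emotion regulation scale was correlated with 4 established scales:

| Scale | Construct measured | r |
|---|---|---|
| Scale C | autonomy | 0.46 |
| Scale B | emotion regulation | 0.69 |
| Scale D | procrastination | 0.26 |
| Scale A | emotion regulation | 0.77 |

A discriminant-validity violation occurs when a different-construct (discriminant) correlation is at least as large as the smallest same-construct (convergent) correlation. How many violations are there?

Convergent (same construct = emotion regulation): Scale B, Scale A.
Smallest convergent = 0.69. Discriminant values: 0.46, 0.26; count ≥ 0.69 → 0.

0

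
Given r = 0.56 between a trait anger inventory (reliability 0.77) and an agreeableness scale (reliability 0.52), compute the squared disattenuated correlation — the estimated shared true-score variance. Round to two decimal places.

0.78

Disattenuated r = 0.56 / √(0.77 × 0.52) = 0.56 / 0.6328 = 0.8850.
Shared true-score variance = 0.8850² = 0.7832 ≈ 0.78.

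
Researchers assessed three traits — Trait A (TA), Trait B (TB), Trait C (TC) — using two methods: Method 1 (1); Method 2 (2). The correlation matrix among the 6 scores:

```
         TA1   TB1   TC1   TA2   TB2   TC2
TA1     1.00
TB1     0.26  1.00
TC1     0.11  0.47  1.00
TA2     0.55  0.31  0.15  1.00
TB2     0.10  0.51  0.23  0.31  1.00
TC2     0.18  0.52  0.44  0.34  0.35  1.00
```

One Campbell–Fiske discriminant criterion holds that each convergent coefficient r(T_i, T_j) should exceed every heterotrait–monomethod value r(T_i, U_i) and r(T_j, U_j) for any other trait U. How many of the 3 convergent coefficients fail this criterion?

Each convergent coefficient versus the relevant comparison correlations:
TA (methods 1·2): 0.55 vs {0.26, 0.31, 0.11, 0.34} → pass.
TB (methods 1·2): 0.51 vs {0.26, 0.31, 0.47, 0.35} → pass.
TC (methods 1·2): 0.44 vs {0.11, 0.34, 0.47, 0.35} → fail.
1 of 3 fail.

1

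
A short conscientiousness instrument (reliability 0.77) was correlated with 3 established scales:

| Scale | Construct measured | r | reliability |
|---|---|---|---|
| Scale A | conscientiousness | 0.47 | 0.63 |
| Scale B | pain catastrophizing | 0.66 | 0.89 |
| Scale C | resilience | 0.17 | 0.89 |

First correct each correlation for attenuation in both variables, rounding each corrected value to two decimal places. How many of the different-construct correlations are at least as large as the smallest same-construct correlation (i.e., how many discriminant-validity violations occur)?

Disattenuated r (r / √(r_scale · r_new)):
  Scale A (conv): 0.47 / √(0.63·0.77) = 0.67
  Scale B (disc): 0.66 / √(0.89·0.77) = 0.80
  Scale C (disc): 0.17 / √(0.89·0.77) = 0.21
Smallest convergent = 0.67. Discriminant values: 0.80, 0.21; count ≥ 0.67 → 1.

1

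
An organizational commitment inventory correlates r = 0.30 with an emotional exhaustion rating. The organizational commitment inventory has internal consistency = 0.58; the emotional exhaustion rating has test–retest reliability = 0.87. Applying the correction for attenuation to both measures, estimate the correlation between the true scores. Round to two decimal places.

0.42

r_true = r_obs / √(r_xx · r_yy) = 0.30 / √(0.58 × 0.87) = 0.30 / √0.5046 = 0.30 / 0.7104 ≈ 0.42.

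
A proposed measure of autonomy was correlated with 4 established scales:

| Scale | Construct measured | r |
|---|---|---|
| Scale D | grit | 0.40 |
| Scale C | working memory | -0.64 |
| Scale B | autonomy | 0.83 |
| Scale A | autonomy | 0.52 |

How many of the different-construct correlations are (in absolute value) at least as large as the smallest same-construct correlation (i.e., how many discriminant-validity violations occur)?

Convergent (same construct = autonomy): Scale B, Scale A.
Smallest convergent = 0.52. Discriminant |r|: 0.40, 0.64; count ≥ 0.52 → 1.

1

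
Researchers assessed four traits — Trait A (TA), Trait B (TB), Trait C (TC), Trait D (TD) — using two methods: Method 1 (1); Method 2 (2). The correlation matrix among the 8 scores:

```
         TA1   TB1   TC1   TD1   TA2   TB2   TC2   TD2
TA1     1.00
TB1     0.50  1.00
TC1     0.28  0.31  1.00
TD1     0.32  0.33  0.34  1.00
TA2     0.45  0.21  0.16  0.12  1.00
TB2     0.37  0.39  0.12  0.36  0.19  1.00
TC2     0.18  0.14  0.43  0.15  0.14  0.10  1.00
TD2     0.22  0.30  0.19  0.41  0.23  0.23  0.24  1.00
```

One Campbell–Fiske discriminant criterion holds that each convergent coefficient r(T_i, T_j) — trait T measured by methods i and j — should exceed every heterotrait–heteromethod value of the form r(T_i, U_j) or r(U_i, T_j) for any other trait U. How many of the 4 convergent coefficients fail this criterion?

Each convergent coefficient versus the relevant comparison correlations:
TA (methods 1·2): 0.45 vs {0.37, 0.21, 0.18, 0.16, 0.22, 0.12} → pass.
TB (methods 1·2): 0.39 vs {0.21, 0.37, 0.14, 0.12, 0.30, 0.36} → pass.
TC (methods 1·2): 0.43 vs {0.16, 0.18, 0.12, 0.14, 0.19, 0.15} → pass.
TD (methods 1·2): 0.41 vs {0.12, 0.22, 0.36, 0.30, 0.15, 0.19} → pass.
0 of 4 fail.

0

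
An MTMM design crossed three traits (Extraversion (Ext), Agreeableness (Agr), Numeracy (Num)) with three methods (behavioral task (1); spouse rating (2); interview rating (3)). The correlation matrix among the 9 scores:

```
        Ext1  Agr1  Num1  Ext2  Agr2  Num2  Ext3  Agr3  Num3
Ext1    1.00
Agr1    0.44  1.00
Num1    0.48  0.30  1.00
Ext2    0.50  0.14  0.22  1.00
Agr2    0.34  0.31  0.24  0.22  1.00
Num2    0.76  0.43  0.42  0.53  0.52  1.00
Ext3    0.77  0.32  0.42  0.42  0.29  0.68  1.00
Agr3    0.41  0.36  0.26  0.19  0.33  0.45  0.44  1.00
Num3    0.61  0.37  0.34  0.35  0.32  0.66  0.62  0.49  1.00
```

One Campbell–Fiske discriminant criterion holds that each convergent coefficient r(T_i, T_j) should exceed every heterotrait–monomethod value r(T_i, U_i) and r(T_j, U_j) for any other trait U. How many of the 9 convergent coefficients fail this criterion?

Checking each validity diagonal entry against its comparison values:
Ext (methods 1·2): 0.50 vs {0.44, 0.22, 0.48, 0.53} → fail.
Ext (methods 1·3): 0.77 vs {0.44, 0.44, 0.48, 0.62} → pass.
Ext (methods 2·3): 0.42 vs {0.22, 0.44, 0.53, 0.62} → fail.
Agr (methods 1·2): 0.31 vs {0.44, 0.22, 0.30, 0.52} → fail.
Agr (methods 1·3): 0.36 vs {0.44, 0.44, 0.30, 0.49} → fail.
Agr (methods 2·3): 0.33 vs {0.22, 0.44, 0.52, 0.49} → fail.
Num (methods 1·2): 0.42 vs {0.48, 0.53, 0.30, 0.52} → fail.
Num (methods 1·3): 0.34 vs {0.48, 0.62, 0.30, 0.49} → fail.
Num (methods 2·3): 0.66 vs {0.53, 0.62, 0.52, 0.49} → pass.
7 of 9 fail.

7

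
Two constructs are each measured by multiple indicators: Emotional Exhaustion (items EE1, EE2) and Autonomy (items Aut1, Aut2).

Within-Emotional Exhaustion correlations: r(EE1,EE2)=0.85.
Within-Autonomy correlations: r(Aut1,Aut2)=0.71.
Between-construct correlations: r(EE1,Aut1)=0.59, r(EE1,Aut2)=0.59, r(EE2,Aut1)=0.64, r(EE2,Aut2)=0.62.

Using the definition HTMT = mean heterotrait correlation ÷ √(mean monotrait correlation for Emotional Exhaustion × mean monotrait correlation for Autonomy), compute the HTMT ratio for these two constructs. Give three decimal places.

Mean between = 2.44/4 = 0.6100.
Mean within-EE = 0.85/1 = 0.8500; mean within-Aut = 0.71/1 = 0.7100.
Geometric mean = √(0.8500 × 0.7100) = 0.7769.
HTMT = 0.6100 / 0.7769 = 0.785.

0.785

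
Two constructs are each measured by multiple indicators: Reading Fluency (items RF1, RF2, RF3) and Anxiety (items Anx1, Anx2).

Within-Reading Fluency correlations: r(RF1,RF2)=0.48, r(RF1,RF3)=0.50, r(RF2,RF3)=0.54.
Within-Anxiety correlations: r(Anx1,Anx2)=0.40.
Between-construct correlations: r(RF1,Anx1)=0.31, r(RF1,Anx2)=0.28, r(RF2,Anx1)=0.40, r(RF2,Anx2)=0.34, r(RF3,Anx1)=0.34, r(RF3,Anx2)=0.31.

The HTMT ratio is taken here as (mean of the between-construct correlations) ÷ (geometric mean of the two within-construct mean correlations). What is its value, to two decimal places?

0.73

Mean heterotrait r = 1.98/6 = 0.3300.
Mean within-RF = 1.52/3 = 0.5067; mean within-Anx = 0.40/1 = 0.4000.
Geometric mean = √(0.5067 × 0.4000) = 0.4502.
HTMT = 0.3300 / 0.4502 = 0.73.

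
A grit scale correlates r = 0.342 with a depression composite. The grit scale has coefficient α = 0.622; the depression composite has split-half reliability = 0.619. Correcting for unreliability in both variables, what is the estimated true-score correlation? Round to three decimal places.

0.551

r_true = r_obs / √(r_xx · r_yy) = 0.342 / √(0.622 × 0.619) = 0.342 / √0.385018 = 0.342 / 0.6205 ≈ 0.551.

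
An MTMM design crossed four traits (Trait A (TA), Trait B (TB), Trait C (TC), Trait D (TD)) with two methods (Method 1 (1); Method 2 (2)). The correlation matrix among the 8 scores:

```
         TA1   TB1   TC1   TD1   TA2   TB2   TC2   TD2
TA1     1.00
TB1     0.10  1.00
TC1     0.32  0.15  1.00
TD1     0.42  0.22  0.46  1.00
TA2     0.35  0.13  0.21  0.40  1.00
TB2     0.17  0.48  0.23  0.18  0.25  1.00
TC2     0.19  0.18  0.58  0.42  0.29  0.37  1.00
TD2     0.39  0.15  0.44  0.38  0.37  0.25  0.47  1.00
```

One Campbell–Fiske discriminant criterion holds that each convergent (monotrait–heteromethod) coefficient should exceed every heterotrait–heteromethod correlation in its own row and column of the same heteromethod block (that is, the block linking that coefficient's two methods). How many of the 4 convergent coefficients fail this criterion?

Each convergent coefficient versus the relevant comparison correlations:
TA (methods 1·2): 0.35 vs {0.17, 0.13, 0.19, 0.21, 0.39, 0.40} → fail.
TB (methods 1·2): 0.48 vs {0.13, 0.17, 0.18, 0.23, 0.15, 0.18} → pass.
TC (methods 1·2): 0.58 vs {0.21, 0.19, 0.23, 0.18, 0.44, 0.42} → pass.
TD (methods 1·2): 0.38 vs {0.40, 0.39, 0.18, 0.15, 0.42, 0.44} → fail.
2 of 4 fail.

2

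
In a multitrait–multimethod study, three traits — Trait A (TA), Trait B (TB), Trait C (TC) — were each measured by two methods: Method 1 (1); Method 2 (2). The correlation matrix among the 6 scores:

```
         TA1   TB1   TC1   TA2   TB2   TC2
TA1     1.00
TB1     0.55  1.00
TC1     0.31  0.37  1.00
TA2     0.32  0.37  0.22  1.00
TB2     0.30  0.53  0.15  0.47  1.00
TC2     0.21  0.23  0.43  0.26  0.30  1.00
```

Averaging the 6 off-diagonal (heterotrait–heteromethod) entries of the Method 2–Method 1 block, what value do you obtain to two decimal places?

HTHM values (method 2 × method 1): 0.37, 0.22, 0.30, 0.15, 0.21, 0.23; mean = 1.48/6 = 0.25.

0.25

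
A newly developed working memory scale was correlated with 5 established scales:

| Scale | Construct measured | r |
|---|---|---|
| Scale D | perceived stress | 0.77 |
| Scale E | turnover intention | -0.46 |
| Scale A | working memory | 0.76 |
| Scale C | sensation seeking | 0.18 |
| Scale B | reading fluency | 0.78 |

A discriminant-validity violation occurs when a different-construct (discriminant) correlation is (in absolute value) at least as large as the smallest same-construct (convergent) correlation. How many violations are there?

Convergent (same construct = working memory): Scale A.
Smallest convergent = 0.76. Discriminant |r|: 0.77, 0.46, 0.18, 0.78; count ≥ 0.76 → 2.

2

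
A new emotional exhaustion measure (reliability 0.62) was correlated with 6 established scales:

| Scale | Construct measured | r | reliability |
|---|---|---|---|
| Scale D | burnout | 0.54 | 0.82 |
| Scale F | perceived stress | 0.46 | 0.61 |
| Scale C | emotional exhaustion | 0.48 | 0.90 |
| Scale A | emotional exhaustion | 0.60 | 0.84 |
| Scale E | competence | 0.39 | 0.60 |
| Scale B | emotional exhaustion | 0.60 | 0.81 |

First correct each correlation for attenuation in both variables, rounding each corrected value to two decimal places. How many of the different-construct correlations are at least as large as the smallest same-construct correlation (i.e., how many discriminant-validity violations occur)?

3

Disattenuated r (r / √(r_scale · r_new)):
  Scale D (disc): 0.54 / √(0.82·0.62) = 0.76
  Scale F (disc): 0.46 / √(0.61·0.62) = 0.75
  Scale C (conv): 0.48 / √(0.90·0.62) = 0.64
  Scale A (conv): 0.60 / √(0.84·0.62) = 0.83
  Scale E (disc): 0.39 / √(0.60·0.62) = 0.64
  Scale B (conv): 0.60 / √(0.81·0.62) = 0.85
Smallest convergent = 0.64. Discriminant values: 0.76, 0.75, 0.64; count ≥ 0.64 → 3.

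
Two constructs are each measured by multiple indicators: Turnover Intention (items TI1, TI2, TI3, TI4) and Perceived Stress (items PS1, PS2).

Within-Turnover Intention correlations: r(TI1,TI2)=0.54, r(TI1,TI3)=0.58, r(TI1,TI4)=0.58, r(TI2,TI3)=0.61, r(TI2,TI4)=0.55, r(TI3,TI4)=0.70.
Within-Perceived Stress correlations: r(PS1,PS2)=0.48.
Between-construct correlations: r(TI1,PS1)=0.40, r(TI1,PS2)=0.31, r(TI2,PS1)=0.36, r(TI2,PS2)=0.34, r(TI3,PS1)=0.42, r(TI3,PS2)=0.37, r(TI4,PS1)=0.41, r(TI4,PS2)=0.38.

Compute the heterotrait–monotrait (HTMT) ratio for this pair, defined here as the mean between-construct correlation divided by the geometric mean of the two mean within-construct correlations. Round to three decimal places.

0.700

Between-construct mean = 2.99/8 = 0.3738.
Mean within-TI = 3.56/6 = 0.5933; mean within-PS = 0.48/1 = 0.4800.
Geometric mean = √(0.5933 × 0.4800) = 0.5337.
HTMT = 0.3738 / 0.5337 = 0.700.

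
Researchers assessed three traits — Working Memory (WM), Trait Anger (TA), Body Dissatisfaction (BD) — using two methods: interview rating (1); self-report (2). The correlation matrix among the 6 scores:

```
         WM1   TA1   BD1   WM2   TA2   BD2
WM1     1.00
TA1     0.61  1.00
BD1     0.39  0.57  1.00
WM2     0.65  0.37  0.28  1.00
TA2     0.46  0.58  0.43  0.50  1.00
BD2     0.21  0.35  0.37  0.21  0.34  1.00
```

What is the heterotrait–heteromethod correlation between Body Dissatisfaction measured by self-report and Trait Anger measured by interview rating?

Different traits and methods: r(BD2, TA1) = 0.35.

0.35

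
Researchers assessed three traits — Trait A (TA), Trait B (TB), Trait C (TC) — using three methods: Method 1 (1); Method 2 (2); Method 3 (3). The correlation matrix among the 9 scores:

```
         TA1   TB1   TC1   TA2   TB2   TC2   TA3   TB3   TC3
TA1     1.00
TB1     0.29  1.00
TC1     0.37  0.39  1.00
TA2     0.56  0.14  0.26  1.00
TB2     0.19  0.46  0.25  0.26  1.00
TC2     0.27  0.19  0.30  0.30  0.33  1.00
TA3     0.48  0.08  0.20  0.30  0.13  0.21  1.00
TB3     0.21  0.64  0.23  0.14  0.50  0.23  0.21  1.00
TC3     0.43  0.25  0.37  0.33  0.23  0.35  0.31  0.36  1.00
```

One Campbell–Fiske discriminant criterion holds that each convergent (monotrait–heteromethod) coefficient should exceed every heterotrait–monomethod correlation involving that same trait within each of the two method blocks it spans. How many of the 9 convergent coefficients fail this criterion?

Each convergent coefficient versus the relevant comparison correlations:
TA (methods 1·2): 0.56 vs {0.29, 0.26, 0.37, 0.30} → pass.
TA (methods 1·3): 0.48 vs {0.29, 0.21, 0.37, 0.31} → pass.
TA (methods 2·3): 0.30 vs {0.26, 0.21, 0.30, 0.31} → fail.
TB (methods 1·2): 0.46 vs {0.29, 0.26, 0.39, 0.33} → pass.
TB (methods 1·3): 0.64 vs {0.29, 0.21, 0.39, 0.36} → pass.
TB (methods 2·3): 0.50 vs {0.26, 0.21, 0.33, 0.36} → pass.
TC (methods 1·2): 0.30 vs {0.37, 0.30, 0.39, 0.33} → fail.
TC (methods 1·3): 0.37 vs {0.37, 0.31, 0.39, 0.36} → fail.
TC (methods 2·3): 0.35 vs {0.30, 0.31, 0.33, 0.36} → fail.
4 of 9 fail.

4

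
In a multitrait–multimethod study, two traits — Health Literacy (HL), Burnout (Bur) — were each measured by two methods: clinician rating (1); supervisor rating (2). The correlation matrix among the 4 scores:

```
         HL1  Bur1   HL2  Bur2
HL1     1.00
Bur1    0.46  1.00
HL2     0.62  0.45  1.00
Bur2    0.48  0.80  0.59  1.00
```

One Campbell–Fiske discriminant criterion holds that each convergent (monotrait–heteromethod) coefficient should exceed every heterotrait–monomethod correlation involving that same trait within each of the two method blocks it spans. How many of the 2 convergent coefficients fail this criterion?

Each convergent coefficient versus the relevant comparison correlations:
HL (methods 1·2): 0.62 vs {0.46, 0.59} → pass.
Bur (methods 1·2): 0.80 vs {0.46, 0.59} → pass.
0 of 2 fail.

0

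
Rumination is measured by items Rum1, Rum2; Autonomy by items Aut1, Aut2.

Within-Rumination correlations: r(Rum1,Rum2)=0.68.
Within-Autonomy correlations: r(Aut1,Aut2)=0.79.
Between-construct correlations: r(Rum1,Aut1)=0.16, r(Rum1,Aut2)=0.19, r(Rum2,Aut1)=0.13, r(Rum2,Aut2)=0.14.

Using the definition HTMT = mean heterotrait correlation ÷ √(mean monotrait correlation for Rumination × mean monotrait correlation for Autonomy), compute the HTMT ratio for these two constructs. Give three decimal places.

0.211

Mean between = 0.62/4 = 0.1550.
Mean within-Rum = 0.68/1 = 0.6800; mean within-Aut = 0.79/1 = 0.7900.
Geometric mean = √(0.6800 × 0.7900) = 0.7329.
HTMT = 0.1550 / 0.7329 = 0.211.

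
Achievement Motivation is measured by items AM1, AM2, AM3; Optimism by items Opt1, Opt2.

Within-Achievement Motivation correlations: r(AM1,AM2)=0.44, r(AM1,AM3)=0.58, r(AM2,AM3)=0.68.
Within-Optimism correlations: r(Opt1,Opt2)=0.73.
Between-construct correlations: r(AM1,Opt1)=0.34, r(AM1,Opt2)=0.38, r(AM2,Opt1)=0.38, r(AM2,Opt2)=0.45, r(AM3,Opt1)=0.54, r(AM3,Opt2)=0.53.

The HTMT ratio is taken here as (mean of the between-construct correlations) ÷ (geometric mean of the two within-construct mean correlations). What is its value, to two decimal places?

0.68

Mean heterotrait r = 2.62/6 = 0.4367.
Mean within-AM = 1.70/3 = 0.5667; mean within-Opt = 0.73/1 = 0.7300.
Geometric mean = √(0.5667 × 0.7300) = 0.6432.
HTMT = 0.4367 / 0.6432 = 0.68.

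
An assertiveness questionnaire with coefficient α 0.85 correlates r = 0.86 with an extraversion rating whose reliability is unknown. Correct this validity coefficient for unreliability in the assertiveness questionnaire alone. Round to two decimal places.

Single correction: r_c = r_obs / √r_xx = 0.86 / √0.85 = 0.86 / 0.9220 ≈ 0.93.

0.93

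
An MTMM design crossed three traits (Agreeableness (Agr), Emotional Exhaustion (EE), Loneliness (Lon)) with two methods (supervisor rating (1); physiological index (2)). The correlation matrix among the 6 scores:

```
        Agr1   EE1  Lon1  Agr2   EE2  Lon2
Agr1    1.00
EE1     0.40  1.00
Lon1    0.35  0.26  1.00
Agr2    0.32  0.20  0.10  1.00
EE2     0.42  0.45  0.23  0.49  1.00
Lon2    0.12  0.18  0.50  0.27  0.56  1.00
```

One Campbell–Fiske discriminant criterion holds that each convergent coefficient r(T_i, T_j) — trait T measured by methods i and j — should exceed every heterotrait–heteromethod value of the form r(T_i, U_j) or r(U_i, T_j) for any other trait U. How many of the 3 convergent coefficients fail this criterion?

1

Each convergent coefficient versus the relevant comparison correlations:
Agr (methods 1·2): 0.32 vs {0.42, 0.20, 0.12, 0.10} → fail.
EE (methods 1·2): 0.45 vs {0.20, 0.42, 0.18, 0.23} → pass.
Lon (methods 1·2): 0.50 vs {0.10, 0.12, 0.23, 0.18} → pass.
1 of 3 fail.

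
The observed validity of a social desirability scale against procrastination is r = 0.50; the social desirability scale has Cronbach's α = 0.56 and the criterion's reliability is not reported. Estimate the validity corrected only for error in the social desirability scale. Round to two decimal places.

0.67

Single correction: r_c = r_obs / √r_xx = 0.50 / √0.56 = 0.50 / 0.7483 ≈ 0.67.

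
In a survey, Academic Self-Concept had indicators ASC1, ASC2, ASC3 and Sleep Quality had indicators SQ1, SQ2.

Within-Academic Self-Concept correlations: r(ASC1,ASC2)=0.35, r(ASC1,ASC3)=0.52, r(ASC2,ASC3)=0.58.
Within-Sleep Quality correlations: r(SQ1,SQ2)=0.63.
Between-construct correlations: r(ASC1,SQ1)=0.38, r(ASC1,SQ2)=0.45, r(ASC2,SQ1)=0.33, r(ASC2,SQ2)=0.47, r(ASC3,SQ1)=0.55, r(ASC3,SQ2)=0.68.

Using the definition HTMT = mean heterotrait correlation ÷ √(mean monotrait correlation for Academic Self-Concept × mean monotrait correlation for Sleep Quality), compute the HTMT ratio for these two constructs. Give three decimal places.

Between-construct mean = 2.86/6 = 0.4767.
Mean within-ASC = 1.45/3 = 0.4833; mean within-SQ = 0.63/1 = 0.6300.
Geometric mean = √(0.4833 × 0.6300) = 0.5518.
HTMT = 0.4767 / 0.5518 = 0.864.

0.864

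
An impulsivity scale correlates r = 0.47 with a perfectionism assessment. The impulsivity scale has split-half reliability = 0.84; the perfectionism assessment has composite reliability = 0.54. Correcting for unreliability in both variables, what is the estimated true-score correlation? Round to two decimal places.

r_true = r_obs / √(r_xx · r_yy) = 0.47 / √(0.84 × 0.54) = 0.47 / √0.4536 = 0.47 / 0.6735 ≈ 0.70.

0.70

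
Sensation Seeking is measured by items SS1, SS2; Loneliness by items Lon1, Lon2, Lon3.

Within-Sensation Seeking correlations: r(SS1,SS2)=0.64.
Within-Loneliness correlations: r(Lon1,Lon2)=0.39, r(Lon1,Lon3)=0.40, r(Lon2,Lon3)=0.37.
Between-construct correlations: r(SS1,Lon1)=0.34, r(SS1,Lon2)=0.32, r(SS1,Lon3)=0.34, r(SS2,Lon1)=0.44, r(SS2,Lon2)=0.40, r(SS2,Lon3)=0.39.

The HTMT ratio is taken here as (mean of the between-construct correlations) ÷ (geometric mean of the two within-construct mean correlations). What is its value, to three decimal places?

Mean heterotrait r = 2.23/6 = 0.3717.
Mean within-SS = 0.64/1 = 0.6400; mean within-Lon = 1.16/3 = 0.3867.
Geometric mean = √(0.6400 × 0.3867) = 0.4975.
HTMT = 0.3717 / 0.4975 = 0.747.

0.747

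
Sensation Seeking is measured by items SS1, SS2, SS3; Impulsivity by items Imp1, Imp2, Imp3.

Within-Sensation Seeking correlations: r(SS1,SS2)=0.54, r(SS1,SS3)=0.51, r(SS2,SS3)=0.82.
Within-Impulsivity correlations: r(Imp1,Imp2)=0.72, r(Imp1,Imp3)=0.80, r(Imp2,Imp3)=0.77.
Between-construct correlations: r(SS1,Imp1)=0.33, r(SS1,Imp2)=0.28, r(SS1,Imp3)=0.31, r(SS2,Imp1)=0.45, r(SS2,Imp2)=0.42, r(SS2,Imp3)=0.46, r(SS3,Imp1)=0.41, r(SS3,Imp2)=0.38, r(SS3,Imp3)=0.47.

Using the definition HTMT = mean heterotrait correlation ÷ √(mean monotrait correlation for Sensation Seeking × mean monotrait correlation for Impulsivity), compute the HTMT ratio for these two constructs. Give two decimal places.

Between-construct mean = 3.51/9 = 0.3900.
Mean within-SS = 1.87/3 = 0.6233; mean within-Imp = 2.29/3 = 0.7633.
Geometric mean = √(0.6233 × 0.7633) = 0.6898.
HTMT = 0.3900 / 0.6898 = 0.57.

0.57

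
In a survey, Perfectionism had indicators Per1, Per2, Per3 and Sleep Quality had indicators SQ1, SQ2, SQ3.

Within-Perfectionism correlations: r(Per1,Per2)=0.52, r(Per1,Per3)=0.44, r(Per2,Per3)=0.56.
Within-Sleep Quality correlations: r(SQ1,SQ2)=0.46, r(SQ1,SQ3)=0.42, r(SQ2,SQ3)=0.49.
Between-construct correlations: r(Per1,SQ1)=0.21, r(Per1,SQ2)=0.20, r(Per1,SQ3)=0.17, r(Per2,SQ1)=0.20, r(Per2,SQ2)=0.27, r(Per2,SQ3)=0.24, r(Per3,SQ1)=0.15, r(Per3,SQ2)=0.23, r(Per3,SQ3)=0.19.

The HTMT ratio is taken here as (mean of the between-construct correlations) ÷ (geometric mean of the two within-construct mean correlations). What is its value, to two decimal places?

0.43

Between-construct mean = 1.86/9 = 0.2067.
Mean within-Per = 1.52/3 = 0.5067; mean within-SQ = 1.37/3 = 0.4567.
Geometric mean = √(0.5067 × 0.4567) = 0.4811.
HTMT = 0.2067 / 0.4811 = 0.43.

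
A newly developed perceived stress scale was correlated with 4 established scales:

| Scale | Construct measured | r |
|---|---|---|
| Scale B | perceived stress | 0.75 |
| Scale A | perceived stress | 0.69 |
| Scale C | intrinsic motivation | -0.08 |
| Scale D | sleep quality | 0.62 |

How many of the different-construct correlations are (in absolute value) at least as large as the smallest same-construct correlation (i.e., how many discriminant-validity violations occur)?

Convergent (same construct = perceived stress): Scale B, Scale A.
Smallest convergent = 0.69. Discriminant |r|: 0.08, 0.62; count ≥ 0.69 → 0.

0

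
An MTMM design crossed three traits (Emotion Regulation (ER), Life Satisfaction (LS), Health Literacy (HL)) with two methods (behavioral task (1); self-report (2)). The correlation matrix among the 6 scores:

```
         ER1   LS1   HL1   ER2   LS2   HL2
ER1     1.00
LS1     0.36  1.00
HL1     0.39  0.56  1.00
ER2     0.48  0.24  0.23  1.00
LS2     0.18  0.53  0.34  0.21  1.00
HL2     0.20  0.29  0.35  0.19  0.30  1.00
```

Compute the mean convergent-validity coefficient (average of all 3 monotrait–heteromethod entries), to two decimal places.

0.45

Convergent values: 0.48, 0.53, 0.35; mean = 1.36/3 = 0.45.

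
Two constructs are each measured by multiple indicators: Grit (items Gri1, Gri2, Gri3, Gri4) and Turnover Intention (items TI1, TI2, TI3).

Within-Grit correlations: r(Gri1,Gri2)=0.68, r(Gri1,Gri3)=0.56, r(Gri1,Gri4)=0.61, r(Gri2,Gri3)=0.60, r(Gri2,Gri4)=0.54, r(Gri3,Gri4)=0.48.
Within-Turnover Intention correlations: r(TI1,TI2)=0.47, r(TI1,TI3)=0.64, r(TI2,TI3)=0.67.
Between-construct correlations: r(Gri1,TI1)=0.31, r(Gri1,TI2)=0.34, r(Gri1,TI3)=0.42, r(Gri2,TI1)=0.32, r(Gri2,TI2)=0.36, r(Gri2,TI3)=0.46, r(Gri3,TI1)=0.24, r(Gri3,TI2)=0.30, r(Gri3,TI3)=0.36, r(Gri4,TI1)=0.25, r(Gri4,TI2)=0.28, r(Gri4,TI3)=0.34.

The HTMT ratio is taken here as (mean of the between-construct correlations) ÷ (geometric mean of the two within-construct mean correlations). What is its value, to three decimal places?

0.566

Mean between = 3.98/12 = 0.3317.
Mean within-Gri = 3.47/6 = 0.5783; mean within-TI = 1.78/3 = 0.5933.
Geometric mean = √(0.5783 × 0.5933) = 0.5858.
HTMT = 0.3317 / 0.5858 = 0.566.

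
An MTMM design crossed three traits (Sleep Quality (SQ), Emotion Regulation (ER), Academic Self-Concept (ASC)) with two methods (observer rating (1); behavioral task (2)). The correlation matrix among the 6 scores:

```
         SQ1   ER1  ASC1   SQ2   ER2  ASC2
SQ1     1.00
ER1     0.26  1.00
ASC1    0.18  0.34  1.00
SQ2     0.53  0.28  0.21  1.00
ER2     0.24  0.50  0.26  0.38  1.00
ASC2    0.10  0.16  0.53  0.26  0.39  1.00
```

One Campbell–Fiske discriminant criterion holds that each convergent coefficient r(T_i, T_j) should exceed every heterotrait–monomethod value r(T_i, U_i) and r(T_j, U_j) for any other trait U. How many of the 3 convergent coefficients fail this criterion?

Convergent coefficients and their comparison sets:
SQ (methods 1·2): 0.53 vs {0.26, 0.38, 0.18, 0.26} → pass.
ER (methods 1·2): 0.50 vs {0.26, 0.38, 0.34, 0.39} → pass.
ASC (methods 1·2): 0.53 vs {0.18, 0.26, 0.34, 0.39} → pass.
0 of 3 fail.

0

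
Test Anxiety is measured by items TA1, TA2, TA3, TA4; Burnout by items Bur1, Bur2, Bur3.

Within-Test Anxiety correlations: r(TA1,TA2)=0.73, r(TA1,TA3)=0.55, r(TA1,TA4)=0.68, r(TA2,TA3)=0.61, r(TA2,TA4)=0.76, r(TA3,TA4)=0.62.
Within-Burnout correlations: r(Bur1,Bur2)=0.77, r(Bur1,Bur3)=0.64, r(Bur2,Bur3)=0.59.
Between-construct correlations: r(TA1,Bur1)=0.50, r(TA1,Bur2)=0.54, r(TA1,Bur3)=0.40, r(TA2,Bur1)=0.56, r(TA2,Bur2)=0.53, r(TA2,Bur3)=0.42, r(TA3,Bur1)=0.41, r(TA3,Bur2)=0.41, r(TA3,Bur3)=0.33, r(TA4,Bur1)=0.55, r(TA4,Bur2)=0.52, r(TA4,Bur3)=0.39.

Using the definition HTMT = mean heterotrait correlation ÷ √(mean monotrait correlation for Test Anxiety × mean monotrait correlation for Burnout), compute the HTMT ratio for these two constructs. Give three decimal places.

0.699

Mean between = 5.56/12 = 0.4633.
Mean within-TA = 3.95/6 = 0.6583; mean within-Bur = 2.00/3 = 0.6667.
Geometric mean = √(0.6583 × 0.6667) = 0.6625.
HTMT = 0.4633 / 0.6625 = 0.699.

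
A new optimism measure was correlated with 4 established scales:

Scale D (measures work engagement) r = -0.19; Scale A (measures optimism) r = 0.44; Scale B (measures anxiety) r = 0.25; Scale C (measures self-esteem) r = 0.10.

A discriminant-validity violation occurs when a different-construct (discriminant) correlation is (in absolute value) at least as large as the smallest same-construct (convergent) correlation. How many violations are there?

0

Convergent (same construct = optimism): Scale A.
Smallest convergent = 0.44. Discriminant |r|: 0.19, 0.25, 0.10; count ≥ 0.44 → 0.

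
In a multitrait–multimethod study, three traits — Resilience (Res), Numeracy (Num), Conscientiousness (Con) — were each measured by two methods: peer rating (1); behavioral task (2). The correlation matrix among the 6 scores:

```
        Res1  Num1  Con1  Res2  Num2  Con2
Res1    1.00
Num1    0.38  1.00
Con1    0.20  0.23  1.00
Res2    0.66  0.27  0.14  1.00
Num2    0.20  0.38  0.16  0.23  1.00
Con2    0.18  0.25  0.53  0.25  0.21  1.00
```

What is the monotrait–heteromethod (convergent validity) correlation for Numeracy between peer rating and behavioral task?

0.38

Same trait (Num), different methods: r(Num1, Num2) = 0.38.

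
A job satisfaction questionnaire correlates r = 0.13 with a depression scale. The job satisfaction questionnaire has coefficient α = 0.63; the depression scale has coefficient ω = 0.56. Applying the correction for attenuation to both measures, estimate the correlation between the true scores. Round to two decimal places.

0.22

r_true = r_obs / √(r_xx · r_yy) = 0.13 / √(0.63 × 0.56) = 0.13 / √0.3528 = 0.13 / 0.5940 ≈ 0.22.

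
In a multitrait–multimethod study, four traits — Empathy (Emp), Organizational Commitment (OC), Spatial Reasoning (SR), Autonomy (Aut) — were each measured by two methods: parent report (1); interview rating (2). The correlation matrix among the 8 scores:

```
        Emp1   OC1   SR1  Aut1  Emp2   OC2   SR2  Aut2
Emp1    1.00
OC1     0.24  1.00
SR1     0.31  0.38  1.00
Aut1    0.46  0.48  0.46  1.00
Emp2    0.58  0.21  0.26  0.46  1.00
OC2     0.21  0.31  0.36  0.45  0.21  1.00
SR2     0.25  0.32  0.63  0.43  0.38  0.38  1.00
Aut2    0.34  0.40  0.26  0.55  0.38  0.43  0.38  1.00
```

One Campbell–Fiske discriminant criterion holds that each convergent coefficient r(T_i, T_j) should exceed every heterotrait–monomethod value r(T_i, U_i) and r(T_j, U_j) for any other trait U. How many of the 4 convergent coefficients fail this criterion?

1

Each convergent coefficient versus the relevant comparison correlations:
Emp (methods 1·2): 0.58 vs {0.24, 0.21, 0.31, 0.38, 0.46, 0.38} → pass.
OC (methods 1·2): 0.31 vs {0.24, 0.21, 0.38, 0.38, 0.48, 0.43} → fail.
SR (methods 1·2): 0.63 vs {0.31, 0.38, 0.38, 0.38, 0.46, 0.38} → pass.
Aut (methods 1·2): 0.55 vs {0.46, 0.38, 0.48, 0.43, 0.46, 0.38} → pass.
1 of 4 fail.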